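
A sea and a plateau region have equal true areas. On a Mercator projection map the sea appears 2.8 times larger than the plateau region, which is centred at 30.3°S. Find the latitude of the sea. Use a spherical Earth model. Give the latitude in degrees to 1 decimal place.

On Mercator, (apparent₁)/(apparent₂) = sec²φ₁ / sec²φ₂ when true areas are equal.
cos²φ₂ / cos²φ₁ = 2.8  ⇒  cos φ₁ = cos 30.3° / √2.8 = 0.8634/1.673 = 0.5160.
φ₁ = arccos(0.5160) ≈ 58.9°.

58.9°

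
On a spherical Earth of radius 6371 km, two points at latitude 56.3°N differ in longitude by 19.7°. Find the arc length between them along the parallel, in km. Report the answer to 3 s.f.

1220 km

Arc length along a parallel = R cos φ · Δλ (with Δλ in radians).
= 6371 × cos 56.3° × (19.7° × π/180) = 6371 × 0.5548 × 0.3438 ≈ 1220 km.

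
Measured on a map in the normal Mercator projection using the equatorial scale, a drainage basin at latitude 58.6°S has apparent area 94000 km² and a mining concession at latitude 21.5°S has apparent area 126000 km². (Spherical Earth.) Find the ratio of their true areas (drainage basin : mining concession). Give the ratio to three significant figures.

0.234

Since Mercator area scale is 1/cos²φ, the true area equals the apparent area multiplied by cos²φ.
True area of drainage basin: 94000 × cos²(58.6°) = 94000 × 0.2715 = 25520 km².
True area of mining concession: 126000 × cos²(21.5°) = 126000 × 0.8657 = 109100 km².
Ratio = 25520 / 109100 ≈ 0.234.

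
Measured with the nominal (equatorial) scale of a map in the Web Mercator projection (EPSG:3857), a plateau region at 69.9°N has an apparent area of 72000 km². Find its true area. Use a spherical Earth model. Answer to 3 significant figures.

For Mercator, h = k = sec φ (a conformal cylindrical projection has a single point scale, 1/cos φ).
Areal scale = k² = sec²φ = 1/cos²(69.9°) = 1/0.3437² = 8.467.
True area = apparent / (areal scale) = 72000 / 8.467 ≈ 8500 km².

8500 km²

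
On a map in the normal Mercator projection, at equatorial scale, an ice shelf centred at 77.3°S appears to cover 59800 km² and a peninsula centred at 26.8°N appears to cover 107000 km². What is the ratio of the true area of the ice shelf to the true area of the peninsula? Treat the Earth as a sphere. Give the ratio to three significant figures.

Mercator's areal exaggeration is sec²φ; hence true area = (apparent area) · cos²φ.
True area of ice shelf: 59800 × cos²(77.3°) = 59800 × 0.04833 = 2890 km².
True area of peninsula: 107000 × cos²(26.8°) = 107000 × 0.7967 = 85250 km².
Ratio = 2890 / 85250 ≈ 0.0339.

0.0339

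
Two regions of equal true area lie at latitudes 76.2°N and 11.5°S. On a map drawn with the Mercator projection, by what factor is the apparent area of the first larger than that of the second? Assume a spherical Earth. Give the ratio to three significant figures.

16.9

Mercator is conformal with k = sec φ, so areal scale = k² = sec²φ.
At 76.2°: sec²(76.2°) = 1/0.2385² = 17.58.
At 11.5°: sec²(11.5°) = 1/0.9799² = 1.041.
Ratio = 17.58/1.041 = cos²(11.5°)/cos²(76.2°) ≈ 16.9.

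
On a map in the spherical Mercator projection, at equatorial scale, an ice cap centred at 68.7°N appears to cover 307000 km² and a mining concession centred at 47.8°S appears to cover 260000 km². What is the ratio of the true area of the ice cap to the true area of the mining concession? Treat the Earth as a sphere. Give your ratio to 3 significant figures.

0.345

On Mercator the areal scale is sec²φ, so true area = apparent × cos²φ.
True area of ice cap: 307000 × cos²(68.7°) = 307000 × 0.1320 = 40510 km².
True area of mining concession: 260000 × cos²(47.8°) = 260000 × 0.4512 = 117300 km².
Ratio = 40510 / 117300 ≈ 0.345.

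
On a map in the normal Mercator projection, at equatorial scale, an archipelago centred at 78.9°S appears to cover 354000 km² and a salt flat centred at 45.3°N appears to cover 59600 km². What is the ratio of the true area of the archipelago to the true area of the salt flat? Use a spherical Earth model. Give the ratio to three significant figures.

0.445

On Mercator the areal scale is sec²φ, so true area = apparent × cos²φ.
True area of archipelago: 354000 × cos²(78.9°) = 354000 × 0.03706 = 13120 km².
True area of salt flat: 59600 × cos²(45.3°) = 59600 × 0.4948 = 29490 km².
Ratio = 13120 / 29490 ≈ 0.445.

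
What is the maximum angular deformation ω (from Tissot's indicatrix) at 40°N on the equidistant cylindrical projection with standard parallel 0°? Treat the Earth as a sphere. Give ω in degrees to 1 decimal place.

15.2°

For the equirectangular projection with φ₀ = 0 (plate carrée), h = 1 along meridians and k = sec φ along parallels.
At 40°: h = 1.000, k = 1.305; principal scales a = 1.305, b = 1.000.
sin(ω/2) = (a − b)/(a + b) = 0.3054/2.305 = 0.1325, so ω = 2 arcsin(0.1325) ≈ 15.2°.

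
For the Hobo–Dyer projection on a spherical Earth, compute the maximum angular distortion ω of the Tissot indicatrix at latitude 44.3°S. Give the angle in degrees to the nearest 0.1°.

The Hobo–Dyer projection is cylindrical equal-area with φ₀ = 37.5°. For cylindrical equal-area with standard parallel φ₀, h = cos φ / cos φ₀ and k = cos φ₀ / cos φ, so h·k = 1.
At 44.3°: h = 0.9021, k = 1.109; principal scales a = 1.109, b = 0.9021.
sin(ω/2) = (a − b)/(a + b) = 0.2064/2.011 = 0.1027, so ω = 2 arcsin(0.1027) ≈ 11.8°.

11.8°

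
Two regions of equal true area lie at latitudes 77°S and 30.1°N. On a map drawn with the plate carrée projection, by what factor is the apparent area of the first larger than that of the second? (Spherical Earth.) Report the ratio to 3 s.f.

3.85

In the plate carrée (x = Rλ, y = Rφ), meridians are true-scale (h = 1) and parallels are stretched by k = sec φ.
Areal scale at 77°: h·k = 1.000 × 4.445 = 4.445.
Areal scale at 30.1°: h·k = 1.000 × 1.156 = 1.156.
Ratio = 4.445/1.156 ≈ 3.85.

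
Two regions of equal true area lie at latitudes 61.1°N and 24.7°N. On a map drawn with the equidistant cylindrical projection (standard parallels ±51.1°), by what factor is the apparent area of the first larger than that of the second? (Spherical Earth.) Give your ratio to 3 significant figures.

With standard parallel φ₀ = 51.1°, the equirectangular projection gives x = Rλ cos φ₀, y = Rφ, so h = 1 and k = cos 51.1° / cos φ.
Areal scale at 61.1°: h·k = 1.000 × 1.299 = 1.299.
Areal scale at 24.7°: h·k = 1.000 × 0.6912 = 0.6912.
Ratio = 1.299/0.6912 ≈ 1.88.

1.88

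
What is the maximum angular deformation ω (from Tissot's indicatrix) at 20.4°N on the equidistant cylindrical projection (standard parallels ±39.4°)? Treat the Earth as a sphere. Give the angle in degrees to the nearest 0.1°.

In the equirectangular projection with standard parallel φ₀ = 39.4° (x = Rλ cos φ₀, y = Rφ), meridians are true-scale (h = 1) and the parallel scale is k = cos φ₀ / cos φ.
At 20.4°: h = 1.000, k = 0.8244; principal scales a = 1.000, b = 0.8244.
sin(ω/2) = (a − b)/(a + b) = 0.1756/1.824 = 0.09623, so ω = 2 arcsin(0.09623) ≈ 11.0°.

11.0°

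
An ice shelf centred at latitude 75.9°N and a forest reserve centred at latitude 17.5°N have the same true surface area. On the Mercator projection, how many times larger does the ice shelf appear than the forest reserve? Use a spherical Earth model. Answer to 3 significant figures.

15.3

Mercator is conformal with k = sec φ, so areal scale = k² = sec²φ.
At 75.9°: sec²(75.9°) = 1/0.2436² = 16.85.
At 17.5°: sec²(17.5°) = 1/0.9537² = 1.099.
Ratio = 16.85/1.099 = cos²(17.5°)/cos²(75.9°) ≈ 15.3.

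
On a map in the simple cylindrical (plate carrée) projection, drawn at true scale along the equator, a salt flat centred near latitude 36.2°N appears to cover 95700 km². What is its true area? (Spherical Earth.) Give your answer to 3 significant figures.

77200 km²

For the equirectangular projection with φ₀ = 0 (plate carrée), h = 1 along meridians and k = sec φ along parallels.
Areal scale = h·k = 1 × sec φ; at 36.2°, h = 1.000, k = 1.239, so h·k = 1.239.
True area = apparent / (areal scale) = 95700 / 1.239 ≈ 77200 km².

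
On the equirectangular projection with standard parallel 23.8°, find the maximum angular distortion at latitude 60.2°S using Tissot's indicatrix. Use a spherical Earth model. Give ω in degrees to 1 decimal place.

In the equirectangular projection with standard parallel φ₀ = 23.8° (x = Rλ cos φ₀, y = Rφ), meridians are true-scale (h = 1) and the parallel scale is k = cos φ₀ / cos φ.
At 60.2°: h = 1.000, k = 1.841; principal scales a = 1.841, b = 1.000.
sin(ω/2) = (a − b)/(a + b) = 0.8411/2.841 = 0.2960, so ω = 2 arcsin(0.2960) ≈ 34.4°.

34.4°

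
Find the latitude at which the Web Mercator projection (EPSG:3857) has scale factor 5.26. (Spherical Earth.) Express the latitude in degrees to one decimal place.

79.0°

Mercator scale is k = sec φ = 1/cos φ.
1/cos φ = 5.26  ⇒  cos φ = 0.1901  ⇒  φ = arccos(0.1901) ≈ 79.0°.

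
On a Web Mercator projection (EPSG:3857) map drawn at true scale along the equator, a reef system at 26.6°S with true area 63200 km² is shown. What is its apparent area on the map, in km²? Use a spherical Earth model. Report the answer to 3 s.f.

79000 km²

The Mercator projection is conformal; its linear scale factor is the same in every direction and equals sec φ = 1/cos φ.
Areal scale = k² = sec²φ = 1/cos²(26.6°) = 1/0.8942² = 1.251.
Apparent area = 63200 × 1.251 ≈ 79000 km².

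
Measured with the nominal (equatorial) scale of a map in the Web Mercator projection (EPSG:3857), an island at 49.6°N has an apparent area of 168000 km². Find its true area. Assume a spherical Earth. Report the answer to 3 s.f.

Mercator is conformal, so the point scale is isotropic: h = k = sec φ = 1/cos φ.
Areal scale = k² = sec²φ = 1/cos²(49.6°) = 1/0.6481² = 2.381.
True area = apparent / (areal scale) = 168000 / 2.381 ≈ 70600 km².

70600 km²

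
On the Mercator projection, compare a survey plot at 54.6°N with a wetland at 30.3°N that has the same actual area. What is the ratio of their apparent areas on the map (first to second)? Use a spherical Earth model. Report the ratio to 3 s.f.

2.22

On Mercator, area is exaggerated by sec²φ = 1/cos²φ.
At 54.6°: sec²(54.6°) = 1/0.5793² = 2.980.
At 30.3°: sec²(30.3°) = 1/0.8634² = 1.341.
Ratio = 2.980/1.341 = cos²(30.3°)/cos²(54.6°) ≈ 2.22.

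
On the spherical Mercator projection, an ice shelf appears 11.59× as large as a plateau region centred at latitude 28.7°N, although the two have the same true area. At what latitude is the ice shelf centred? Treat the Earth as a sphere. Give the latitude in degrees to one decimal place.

Mercator areal scale is sec²φ, so apparent-area ratio = sec²φ₁ / sec²φ₂ = cos²φ₂ / cos²φ₁.
cos²φ₂ / cos²φ₁ = 11.59  ⇒  cos φ₁ = cos 28.7° / √11.59 = 0.8771/3.404 = 0.2577.
φ₁ = arccos(0.2577) ≈ 75.1°.

75.1°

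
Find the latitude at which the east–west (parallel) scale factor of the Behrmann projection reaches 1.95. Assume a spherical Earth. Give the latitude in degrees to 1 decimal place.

Behrmann is a cylindrical equal-area projection with standard parallels at ±30°. A cylindrical equal-area projection with standard parallel φ₀ has meridian scale h = cos φ / cos φ₀ and parallel scale k = cos φ₀ / cos φ (so areas are preserved, h·k = 1).
k = cos φ₀ / cos φ = 1.95  ⇒  cos φ = cos 30° / 1.95 = 0.4441.
φ = arccos(0.4441) ≈ 63.6°.

63.6°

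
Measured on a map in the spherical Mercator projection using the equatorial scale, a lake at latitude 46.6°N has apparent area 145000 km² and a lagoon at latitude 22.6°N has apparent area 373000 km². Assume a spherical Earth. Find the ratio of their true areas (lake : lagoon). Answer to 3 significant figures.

0.215

Mercator's areal exaggeration is sec²φ; hence true area = (apparent area) · cos²φ.
True area of lake: 145000 × cos²(46.6°) = 145000 × 0.4721 = 68450 km².
True area of lagoon: 373000 × cos²(22.6°) = 373000 × 0.8523 = 317900 km².
Ratio = 68450 / 317900 ≈ 0.215.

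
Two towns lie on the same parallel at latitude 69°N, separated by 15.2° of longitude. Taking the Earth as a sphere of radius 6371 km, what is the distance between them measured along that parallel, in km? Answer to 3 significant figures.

Arc length along a parallel = R cos φ · Δλ (with Δλ in radians).
= 6371 × cos 69° × (15.2° × π/180) = 6371 × 0.3584 × 0.2653 ≈ 606 km.

606 km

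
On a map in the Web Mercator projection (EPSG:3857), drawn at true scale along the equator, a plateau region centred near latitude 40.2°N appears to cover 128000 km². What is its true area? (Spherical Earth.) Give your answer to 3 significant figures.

Mercator is conformal, so the point scale is isotropic: h = k = sec φ = 1/cos φ.
Areal scale = k² = sec²φ = 1/cos²(40.2°) = 1/0.7638² = 1.714.
True area = apparent / (areal scale) = 128000 / 1.714 ≈ 74700 km².

74700 km²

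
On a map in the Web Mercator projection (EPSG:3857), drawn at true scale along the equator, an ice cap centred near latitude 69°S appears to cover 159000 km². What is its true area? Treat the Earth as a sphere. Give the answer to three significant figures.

Mercator is conformal, so the point scale is isotropic: h = k = sec φ = 1/cos φ.
Areal scale = k² = sec²φ = 1/cos²(69°) = 1/0.3584² = 7.786.
True area = apparent / (areal scale) = 159000 / 7.786 ≈ 20400 km².

20400 km²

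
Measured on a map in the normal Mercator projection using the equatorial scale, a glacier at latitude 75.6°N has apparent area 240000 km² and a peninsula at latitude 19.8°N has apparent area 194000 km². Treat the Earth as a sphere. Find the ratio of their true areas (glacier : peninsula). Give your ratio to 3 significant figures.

0.0864

Since Mercator area scale is 1/cos²φ, the true area equals the apparent area multiplied by cos²φ.
True area of glacier: 240000 × cos²(75.6°) = 240000 × 0.06185 = 14840 km².
True area of peninsula: 194000 × cos²(19.8°) = 194000 × 0.8853 = 171700 km².
Ratio = 14840 / 171700 ≈ 0.0864.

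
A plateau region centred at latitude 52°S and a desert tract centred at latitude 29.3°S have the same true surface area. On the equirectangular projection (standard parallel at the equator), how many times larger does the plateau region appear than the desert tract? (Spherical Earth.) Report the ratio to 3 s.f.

For the equirectangular projection with φ₀ = 0 (plate carrée), h = 1 along meridians and k = sec φ along parallels.
Areal scale at 52°: h·k = 1.000 × 1.624 = 1.624.
Areal scale at 29.3°: h·k = 1.000 × 1.147 = 1.147.
Ratio = 1.624/1.147 ≈ 1.42.

1.42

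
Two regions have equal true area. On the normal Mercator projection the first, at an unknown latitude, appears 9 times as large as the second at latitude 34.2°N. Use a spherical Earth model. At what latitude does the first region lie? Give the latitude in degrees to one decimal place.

Mercator areal scale is sec²φ, so apparent-area ratio = sec²φ₁ / sec²φ₂ = cos²φ₂ / cos²φ₁.
cos²φ₂ / cos²φ₁ = 9  ⇒  cos φ₁ = cos 34.2° / √9 = 0.8271/3.000 = 0.2757.
φ₁ = arccos(0.2757) ≈ 74.0°.

74.0°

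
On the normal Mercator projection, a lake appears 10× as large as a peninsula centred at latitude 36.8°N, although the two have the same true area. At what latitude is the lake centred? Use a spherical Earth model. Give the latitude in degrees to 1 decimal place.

75.3°

Mercator areal scale is sec²φ, so apparent-area ratio = sec²φ₁ / sec²φ₂ = cos²φ₂ / cos²φ₁.
cos²φ₂ / cos²φ₁ = 10  ⇒  cos φ₁ = cos 36.8° / √10 = 0.8007/3.162 = 0.2532.
φ₁ = arccos(0.2532) ≈ 75.3°.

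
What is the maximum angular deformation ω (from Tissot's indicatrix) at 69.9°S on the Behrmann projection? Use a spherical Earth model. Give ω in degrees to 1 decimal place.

Behrmann is a cylindrical equal-area projection with standard parallels at ±30°. A cylindrical equal-area projection with standard parallel φ₀ has meridian scale h = cos φ / cos φ₀ and parallel scale k = cos φ₀ / cos φ (so areas are preserved, h·k = 1).
At 69.9°: h = 0.3968, k = 2.520; principal scales a = 2.520, b = 0.3968.
sin(ω/2) = (a − b)/(a + b) = 2.123/2.917 = 0.7279, so ω = 2 arcsin(0.7279) ≈ 93.4°.

93.4°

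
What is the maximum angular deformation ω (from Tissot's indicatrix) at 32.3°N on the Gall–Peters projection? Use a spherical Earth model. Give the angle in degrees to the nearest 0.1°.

20.3°

The Gall–Peters projection is cylindrical equal-area with φ₀ = 45°. Cylindrical equal-area (φ₀ = 45°): h = cos φ / cos 45° along meridians, k = cos 45° / cos φ along parallels; h·k = 1.
At 32.3°: h = 1.195, k = 0.8366; principal scales a = 1.195, b = 0.8366.
sin(ω/2) = (a − b)/(a + b) = 0.3588/2.032 = 0.1766, so ω = 2 arcsin(0.1766) ≈ 20.3°.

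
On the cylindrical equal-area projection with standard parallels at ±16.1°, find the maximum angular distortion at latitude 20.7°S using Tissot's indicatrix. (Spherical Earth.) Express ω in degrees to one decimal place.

A cylindrical equal-area projection with standard parallel φ₀ has meridian scale h = cos φ / cos φ₀ and parallel scale k = cos φ₀ / cos φ (so areas are preserved, h·k = 1).
At 20.7°: h = 0.9736, k = 1.027; principal scales a = 1.027, b = 0.9736.
sin(ω/2) = (a − b)/(a + b) = 0.05345/2.001 = 0.02672, so ω = 2 arcsin(0.02672) ≈ 3.1°.

3.1°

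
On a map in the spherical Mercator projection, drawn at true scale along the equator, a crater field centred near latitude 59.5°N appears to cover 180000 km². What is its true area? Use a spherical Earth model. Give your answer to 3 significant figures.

46400 km²

The Mercator projection is conformal; its linear scale factor is the same in every direction and equals sec φ = 1/cos φ.
Areal scale = k² = sec²φ = 1/cos²(59.5°) = 1/0.5075² = 3.882.
True area = apparent / (areal scale) = 180000 / 3.882 ≈ 46400 km².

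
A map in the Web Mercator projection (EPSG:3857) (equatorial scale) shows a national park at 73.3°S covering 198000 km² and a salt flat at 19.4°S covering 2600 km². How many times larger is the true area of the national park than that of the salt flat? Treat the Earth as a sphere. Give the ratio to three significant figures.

7.07

On Mercator the areal scale is sec²φ, so true area = apparent × cos²φ.
True area of national park: 198000 × cos²(73.3°) = 198000 × 0.08258 = 16350 km².
True area of salt flat: 2600 × cos²(19.4°) = 2600 × 0.8897 = 2313 km².
Ratio = 16350 / 2313 ≈ 7.07.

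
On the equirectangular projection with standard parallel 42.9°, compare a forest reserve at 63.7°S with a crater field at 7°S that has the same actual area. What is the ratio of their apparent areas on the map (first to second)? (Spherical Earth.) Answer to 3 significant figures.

2.24

The equidistant cylindrical projection with φ₀ = 42.9° has h = 1 (meridians true) and k = cos φ₀ / cos φ along parallels.
Areal scale at 63.7°: h·k = 1.000 × 1.653 = 1.653.
Areal scale at 7°: h·k = 1.000 × 0.7380 = 0.7380.
Ratio = 1.653/0.7380 ≈ 2.24.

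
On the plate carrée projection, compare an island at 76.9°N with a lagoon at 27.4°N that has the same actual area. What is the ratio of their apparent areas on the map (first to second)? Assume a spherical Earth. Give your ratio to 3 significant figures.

Plate carrée maps x = Rλ, y = Rφ. The meridian scale is h = 1 and the parallel scale is k = 1/cos φ = sec φ.
Areal scale at 76.9°: h·k = 1.000 × 4.412 = 4.412.
Areal scale at 27.4°: h·k = 1.000 × 1.126 = 1.126.
Ratio = 4.412/1.126 ≈ 3.92.

3.92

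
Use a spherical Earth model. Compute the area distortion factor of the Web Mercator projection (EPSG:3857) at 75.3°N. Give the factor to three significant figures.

15.5

Mercator is conformal, so the point scale is isotropic: h = k = sec φ = 1/cos φ.
Areal scale = k² = sec²φ = 1/cos²(75.3°) = 1/0.2538² = 15.53.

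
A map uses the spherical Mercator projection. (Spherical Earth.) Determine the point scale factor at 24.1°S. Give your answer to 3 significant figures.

Mercator is conformal, so the point scale is isotropic: h = k = sec φ = 1/cos φ.
k = 1/cos 24.1° = 1/0.9128 = 1.095.

1.10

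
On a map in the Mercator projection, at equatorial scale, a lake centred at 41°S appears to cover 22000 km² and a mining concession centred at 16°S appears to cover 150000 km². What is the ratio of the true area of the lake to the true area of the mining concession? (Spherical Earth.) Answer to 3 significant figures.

0.0904

On Mercator the areal scale is sec²φ, so true area = apparent × cos²φ.
True area of lake: 22000 × cos²(41°) = 22000 × 0.5696 = 12530 km².
True area of mining concession: 150000 × cos²(16°) = 150000 × 0.9240 = 138600 km².
Ratio = 12530 / 138600 ≈ 0.0904.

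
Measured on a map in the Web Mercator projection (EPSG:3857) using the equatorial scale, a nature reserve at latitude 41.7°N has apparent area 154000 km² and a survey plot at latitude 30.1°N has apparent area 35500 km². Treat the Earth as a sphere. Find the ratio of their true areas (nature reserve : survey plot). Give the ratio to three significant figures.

3.23

Since Mercator area scale is 1/cos²φ, the true area equals the apparent area multiplied by cos²φ.
True area of nature reserve: 154000 × cos²(41.7°) = 154000 × 0.5575 = 85850 km².
True area of survey plot: 35500 × cos²(30.1°) = 35500 × 0.7485 = 26570 km².
Ratio = 85850 / 26570 ≈ 3.23.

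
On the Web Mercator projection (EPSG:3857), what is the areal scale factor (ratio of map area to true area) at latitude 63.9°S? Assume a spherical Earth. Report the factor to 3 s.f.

Mercator is conformal, so the point scale is isotropic: h = k = sec φ = 1/cos φ.
Areal scale = k² = sec²φ = 1/cos²(63.9°) = 1/0.4399² = 5.167.

5.17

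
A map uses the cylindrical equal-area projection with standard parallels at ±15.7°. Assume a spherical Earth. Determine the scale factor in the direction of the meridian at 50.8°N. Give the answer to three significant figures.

Cylindrical equal-area (φ₀ = 15.7°): h = cos φ / cos 15.7° along meridians, k = cos 15.7° / cos φ along parallels; h·k = 1.
h = cos 50.8° / cos 15.7° = 0.6320/0.9627 = 0.6565.

0.657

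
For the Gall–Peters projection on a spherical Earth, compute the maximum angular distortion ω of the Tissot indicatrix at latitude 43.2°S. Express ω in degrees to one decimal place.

3.5°

Gall–Peters is a cylindrical equal-area projection with standard parallels at ±45°. A cylindrical equal-area projection with standard parallel φ₀ has meridian scale h = cos φ / cos φ₀ and parallel scale k = cos φ₀ / cos φ (so areas are preserved, h·k = 1).
At 43.2°: h = 1.031, k = 0.9700; principal scales a = 1.031, b = 0.9700.
sin(ω/2) = (a − b)/(a + b) = 0.06091/2.001 = 0.03044, so ω = 2 arcsin(0.03044) ≈ 3.5°.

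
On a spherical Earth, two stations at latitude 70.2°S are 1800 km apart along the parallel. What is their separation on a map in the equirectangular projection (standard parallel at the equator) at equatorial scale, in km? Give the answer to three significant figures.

5310 km

In the plate carrée (x = Rλ, y = Rφ), meridians are true-scale (h = 1) and parallels are stretched by k = sec φ.
Along the parallel, k = sec 70.2° = 1/0.3387 = 2.952.
Map distance = 1800 × 2.952 ≈ 5310 km.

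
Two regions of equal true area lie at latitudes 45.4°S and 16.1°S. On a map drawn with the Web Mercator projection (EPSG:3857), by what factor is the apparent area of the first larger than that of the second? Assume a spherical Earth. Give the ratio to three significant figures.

1.87

Mercator areal scale is sec²φ.
At 45.4°: sec²(45.4°) = 1/0.7022² = 2.028.
At 16.1°: sec²(16.1°) = 1/0.9608² = 1.083.
Ratio = 2.028/1.083 = cos²(16.1°)/cos²(45.4°) ≈ 1.87.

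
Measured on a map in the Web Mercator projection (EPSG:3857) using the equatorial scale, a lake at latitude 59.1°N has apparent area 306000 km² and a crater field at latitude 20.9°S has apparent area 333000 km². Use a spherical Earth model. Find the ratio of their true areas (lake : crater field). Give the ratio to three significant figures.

0.278

Mercator's areal exaggeration is sec²φ; hence true area = (apparent area) · cos²φ.
True area of lake: 306000 × cos²(59.1°) = 306000 × 0.2637 = 80700 km².
True area of crater field: 333000 × cos²(20.9°) = 333000 × 0.8727 = 290600 km².
Ratio = 80700 / 290600 ≈ 0.278.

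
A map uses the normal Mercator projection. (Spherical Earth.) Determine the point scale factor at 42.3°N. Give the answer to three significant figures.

The Mercator projection is conformal; its linear scale factor is the same in every direction and equals sec φ = 1/cos φ.
k = 1/cos 42.3° = 1/0.7396 = 1.352.

1.35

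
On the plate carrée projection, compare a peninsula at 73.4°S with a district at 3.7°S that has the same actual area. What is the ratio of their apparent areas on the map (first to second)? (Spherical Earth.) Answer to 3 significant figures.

3.49

For the equirectangular projection with φ₀ = 0 (plate carrée), h = 1 along meridians and k = sec φ along parallels.
Areal scale at 73.4°: h·k = 1.000 × 3.500 = 3.500.
Areal scale at 3.7°: h·k = 1.000 × 1.002 = 1.002.
Ratio = 3.500/1.002 ≈ 3.49.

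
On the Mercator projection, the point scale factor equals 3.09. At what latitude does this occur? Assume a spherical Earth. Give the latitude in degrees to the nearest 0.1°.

71.1°

Mercator scale is k = sec φ = 1/cos φ.
1/cos φ = 3.09  ⇒  cos φ = 0.3236  ⇒  φ = arccos(0.3236) ≈ 71.1°.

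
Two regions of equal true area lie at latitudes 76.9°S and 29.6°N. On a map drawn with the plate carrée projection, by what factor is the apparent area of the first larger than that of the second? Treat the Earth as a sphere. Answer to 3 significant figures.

3.84

Plate carrée maps x = Rλ, y = Rφ. The meridian scale is h = 1 and the parallel scale is k = 1/cos φ = sec φ.
Areal scale at 76.9°: h·k = 1.000 × 4.412 = 4.412.
Areal scale at 29.6°: h·k = 1.000 × 1.150 = 1.150.
Ratio = 4.412/1.150 ≈ 3.84.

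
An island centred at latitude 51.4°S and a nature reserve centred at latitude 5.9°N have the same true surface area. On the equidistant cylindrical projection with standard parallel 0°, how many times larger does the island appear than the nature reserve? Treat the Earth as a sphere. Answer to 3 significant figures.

In the plate carrée (x = Rλ, y = Rφ), meridians are true-scale (h = 1) and parallels are stretched by k = sec φ.
Areal scale at 51.4°: h·k = 1.000 × 1.603 = 1.603.
Areal scale at 5.9°: h·k = 1.000 × 1.005 = 1.005.
Ratio = 1.603/1.005 ≈ 1.59.

1.59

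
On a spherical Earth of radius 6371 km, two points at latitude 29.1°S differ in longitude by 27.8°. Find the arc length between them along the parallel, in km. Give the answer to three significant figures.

2700 km

Arc length along a parallel = R cos φ · Δλ (with Δλ in radians).
= 6371 × cos 29.1° × (27.8° × π/180) = 6371 × 0.8738 × 0.4852 ≈ 2700 km.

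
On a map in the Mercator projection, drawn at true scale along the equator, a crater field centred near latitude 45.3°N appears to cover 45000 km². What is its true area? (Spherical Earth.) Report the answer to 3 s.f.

22300 km²

The Mercator projection is conformal; its linear scale factor is the same in every direction and equals sec φ = 1/cos φ.
Areal scale = k² = sec²φ = 1/cos²(45.3°) = 1/0.7034² = 2.021.
True area = apparent / (areal scale) = 45000 / 2.021 ≈ 22300 km².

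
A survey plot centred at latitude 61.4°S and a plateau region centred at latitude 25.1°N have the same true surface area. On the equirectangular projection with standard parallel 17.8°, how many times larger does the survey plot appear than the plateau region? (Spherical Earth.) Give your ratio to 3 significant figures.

With standard parallel φ₀ = 17.8°, the equirectangular projection gives x = Rλ cos φ₀, y = Rφ, so h = 1 and k = cos 17.8° / cos φ.
Areal scale at 61.4°: h·k = 1.000 × 1.989 = 1.989.
Areal scale at 25.1°: h·k = 1.000 × 1.051 = 1.051.
Ratio = 1.989/1.051 ≈ 1.89.

1.89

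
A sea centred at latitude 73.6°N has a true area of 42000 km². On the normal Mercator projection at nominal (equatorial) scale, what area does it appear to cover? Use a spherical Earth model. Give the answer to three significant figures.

The Mercator projection is conformal; its linear scale factor is the same in every direction and equals sec φ = 1/cos φ.
Areal scale = k² = sec²φ = 1/cos²(73.6°) = 1/0.2823² = 12.54.
Apparent area = 42000 × 12.54 ≈ 527000 km².

527000 km²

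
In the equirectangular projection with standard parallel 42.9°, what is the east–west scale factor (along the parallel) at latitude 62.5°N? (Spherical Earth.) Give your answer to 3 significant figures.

1.59

The equidistant cylindrical projection with φ₀ = 42.9° has h = 1 (meridians true) and k = cos φ₀ / cos φ along parallels.
k = cos 42.9° / cos 62.5° = 0.7325/0.4617 = 1.586.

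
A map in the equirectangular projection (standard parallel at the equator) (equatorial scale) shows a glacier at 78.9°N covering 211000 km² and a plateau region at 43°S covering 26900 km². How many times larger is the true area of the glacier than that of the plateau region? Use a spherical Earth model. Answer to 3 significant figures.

2.06

On the plate carrée, areal scale = h·k = 1 × sec φ, so true area = apparent × cos φ.
True area of glacier: 211000 × cos(78.9°) = 211000 × 0.1925 = 40620 km².
True area of plateau region: 26900 × cos(43°) = 26900 × 0.7314 = 19670 km².
Ratio = 40620 / 19670 ≈ 2.06.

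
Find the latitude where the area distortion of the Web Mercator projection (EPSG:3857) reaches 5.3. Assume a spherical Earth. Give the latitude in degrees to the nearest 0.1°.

Mercator areal scale is sec²φ.
sec²φ = 5.3  ⇒  cos²φ = 0.1887  ⇒  cos φ = 0.4344.
φ = arccos(0.4344) ≈ 64.3°.

64.3°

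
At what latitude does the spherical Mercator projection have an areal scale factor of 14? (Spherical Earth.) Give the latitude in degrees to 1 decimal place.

74.5°

Mercator areal scale is sec²φ.
sec²φ = 14  ⇒  cos²φ = 0.07143  ⇒  cos φ = 0.2673.
φ = arccos(0.2673) ≈ 74.5°.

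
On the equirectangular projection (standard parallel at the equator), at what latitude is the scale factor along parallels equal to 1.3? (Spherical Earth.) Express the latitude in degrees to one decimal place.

Plate carrée: h = 1, k = sec φ along parallels.
sec φ = 1.3  ⇒  cos φ = 0.7692  ⇒  φ ≈ 39.7°.

39.7°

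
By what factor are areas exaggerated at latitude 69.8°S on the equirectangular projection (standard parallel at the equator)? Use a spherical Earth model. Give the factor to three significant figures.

2.90

In the plate carrée (x = Rλ, y = Rφ), meridians are true-scale (h = 1) and parallels are stretched by k = sec φ.
Areal scale = h·k = 1 × sec φ; at 69.8°, h = 1.000, k = 2.896, so h·k = 2.896.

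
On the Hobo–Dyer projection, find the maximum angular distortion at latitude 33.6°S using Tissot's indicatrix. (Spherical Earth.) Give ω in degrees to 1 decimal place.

5.6°

The Hobo–Dyer projection is cylindrical equal-area with φ₀ = 37.5°. Cylindrical equal-area (φ₀ = 37.5°): h = cos φ / cos 37.5° along meridians, k = cos 37.5° / cos φ along parallels; h·k = 1.
At 33.6°: h = 1.050, k = 0.9525; principal scales a = 1.050, b = 0.9525.
sin(ω/2) = (a − b)/(a + b) = 0.09738/2.002 = 0.04863, so ω = 2 arcsin(0.04863) ≈ 5.6°.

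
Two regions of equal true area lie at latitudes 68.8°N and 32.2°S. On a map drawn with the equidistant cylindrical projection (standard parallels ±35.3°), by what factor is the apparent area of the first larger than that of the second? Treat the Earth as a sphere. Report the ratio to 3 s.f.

The equidistant cylindrical projection with φ₀ = 35.3° has h = 1 (meridians true) and k = cos φ₀ / cos φ along parallels.
Areal scale at 68.8°: h·k = 1.000 × 2.257 = 2.257.
Areal scale at 32.2°: h·k = 1.000 × 0.9645 = 0.9645.
Ratio = 2.257/0.9645 ≈ 2.34.

2.34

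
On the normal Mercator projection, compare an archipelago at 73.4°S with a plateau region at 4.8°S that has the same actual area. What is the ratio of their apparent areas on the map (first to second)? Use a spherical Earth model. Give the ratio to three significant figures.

On Mercator, area is exaggerated by sec²φ = 1/cos²φ.
At 73.4°: sec²(73.4°) = 1/0.2857² = 12.25.
At 4.8°: sec²(4.8°) = 1/0.9965² = 1.007.
Ratio = 12.25/1.007 = cos²(4.8°)/cos²(73.4°) ≈ 12.2.

12.2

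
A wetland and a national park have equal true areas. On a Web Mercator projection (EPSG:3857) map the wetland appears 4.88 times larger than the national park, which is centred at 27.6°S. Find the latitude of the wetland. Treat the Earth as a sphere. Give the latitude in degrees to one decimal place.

For equal true areas on Mercator, apparent areas scale as sec²φ, so the ratio is cos²φ₂ / cos²φ₁.
cos²φ₂ / cos²φ₁ = 4.88  ⇒  cos φ₁ = cos 27.6° / √4.88 = 0.8862/2.209 = 0.4012.
φ₁ = arccos(0.4012) ≈ 66.3°.

66.3°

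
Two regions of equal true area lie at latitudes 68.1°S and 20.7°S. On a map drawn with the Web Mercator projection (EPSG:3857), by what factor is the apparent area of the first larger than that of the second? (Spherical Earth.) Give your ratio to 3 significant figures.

Mercator is conformal with k = sec φ, so areal scale = k² = sec²φ.
At 68.1°: sec²(68.1°) = 1/0.3730² = 7.188.
At 20.7°: sec²(20.7°) = 1/0.9354² = 1.143.
Ratio = 7.188/1.143 = cos²(20.7°)/cos²(68.1°) ≈ 6.29.

6.29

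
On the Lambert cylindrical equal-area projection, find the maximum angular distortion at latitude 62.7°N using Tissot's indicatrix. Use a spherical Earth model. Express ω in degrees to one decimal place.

81.4°

The Lambert cylindrical equal-area projection is the cylindrical equal-area projection with its standard parallel at the equator (φ₀ = 0). Cylindrical equal-area (φ₀ = 0°): h = cos φ / cos 0° along meridians, k = cos 0° / cos φ along parallels; h·k = 1.
At 62.7°: h = 0.4586, k = 2.180; principal scales a = 2.180, b = 0.4586.
sin(ω/2) = (a − b)/(a + b) = 1.722/2.639 = 0.6524, so ω = 2 arcsin(0.6524) ≈ 81.4°.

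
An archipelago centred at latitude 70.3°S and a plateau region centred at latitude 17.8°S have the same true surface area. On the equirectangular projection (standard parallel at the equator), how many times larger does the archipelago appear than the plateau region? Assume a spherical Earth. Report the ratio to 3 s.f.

In the plate carrée (x = Rλ, y = Rφ), meridians are true-scale (h = 1) and parallels are stretched by k = sec φ.
Areal scale at 70.3°: h·k = 1.000 × 2.967 = 2.967.
Areal scale at 17.8°: h·k = 1.000 × 1.050 = 1.050.
Ratio = 2.967/1.050 ≈ 2.82.

2.82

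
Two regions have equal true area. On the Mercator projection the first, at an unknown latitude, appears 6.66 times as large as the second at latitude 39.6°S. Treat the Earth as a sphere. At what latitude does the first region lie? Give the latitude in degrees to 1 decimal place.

72.6°

On Mercator, (apparent₁)/(apparent₂) = sec²φ₁ / sec²φ₂ when true areas are equal.
cos²φ₂ / cos²φ₁ = 6.66  ⇒  cos φ₁ = cos 39.6° / √6.66 = 0.7705/2.581 = 0.2986.
φ₁ = arccos(0.2986) ≈ 72.6°.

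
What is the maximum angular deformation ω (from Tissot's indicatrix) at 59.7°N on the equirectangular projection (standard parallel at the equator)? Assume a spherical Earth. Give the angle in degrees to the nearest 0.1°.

In the plate carrée (x = Rλ, y = Rφ), meridians are true-scale (h = 1) and parallels are stretched by k = sec φ.
At 59.7°: h = 1.000, k = 1.982; principal scales a = 1.982, b = 1.000.
sin(ω/2) = (a − b)/(a + b) = 0.9821/2.982 = 0.3293, so ω = 2 arcsin(0.3293) ≈ 38.5°.

38.5°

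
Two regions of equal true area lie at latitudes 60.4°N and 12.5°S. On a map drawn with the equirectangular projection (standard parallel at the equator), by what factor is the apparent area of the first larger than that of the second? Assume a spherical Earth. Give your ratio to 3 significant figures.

1.98

For the equirectangular projection with φ₀ = 0 (plate carrée), h = 1 along meridians and k = sec φ along parallels.
Areal scale at 60.4°: h·k = 1.000 × 2.025 = 2.025.
Areal scale at 12.5°: h·k = 1.000 × 1.024 = 1.024.
Ratio = 2.025/1.024 ≈ 1.98.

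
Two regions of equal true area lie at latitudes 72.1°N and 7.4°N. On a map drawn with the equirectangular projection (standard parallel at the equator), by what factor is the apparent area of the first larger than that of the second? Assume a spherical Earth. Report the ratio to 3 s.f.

3.23

Plate carrée maps x = Rλ, y = Rφ. The meridian scale is h = 1 and the parallel scale is k = 1/cos φ = sec φ.
Areal scale at 72.1°: h·k = 1.000 × 3.254 = 3.254.
Areal scale at 7.4°: h·k = 1.000 × 1.008 = 1.008.
Ratio = 3.254/1.008 ≈ 3.23.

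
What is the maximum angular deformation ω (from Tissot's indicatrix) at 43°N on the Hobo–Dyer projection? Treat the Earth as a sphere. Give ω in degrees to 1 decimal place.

9.3°

Hobo–Dyer is a cylindrical equal-area projection with standard parallels at ±37.5°. Cylindrical equal-area (φ₀ = 37.5°): h = cos φ / cos 37.5° along meridians, k = cos 37.5° / cos φ along parallels; h·k = 1.
At 43°: h = 0.9219, k = 1.085; principal scales a = 1.085, b = 0.9219.
sin(ω/2) = (a − b)/(a + b) = 0.1629/2.007 = 0.08119, so ω = 2 arcsin(0.08119) ≈ 9.3°.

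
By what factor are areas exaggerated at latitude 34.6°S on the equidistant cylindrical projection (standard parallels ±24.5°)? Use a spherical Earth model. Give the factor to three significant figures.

In the equirectangular projection with standard parallel φ₀ = 24.5° (x = Rλ cos φ₀, y = Rφ), meridians are true-scale (h = 1) and the parallel scale is k = cos φ₀ / cos φ.
Areal scale = h·k = 1 × cos φ₀ / cos φ; at 34.6°, h = 1.000, k = 1.105, so h·k = 1.105.

1.11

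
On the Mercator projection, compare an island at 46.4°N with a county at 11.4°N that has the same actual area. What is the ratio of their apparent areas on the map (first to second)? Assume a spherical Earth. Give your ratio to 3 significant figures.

2.02

On Mercator, area is exaggerated by sec²φ = 1/cos²φ.
At 46.4°: sec²(46.4°) = 1/0.6896² = 2.103.
At 11.4°: sec²(11.4°) = 1/0.9803² = 1.041.
Ratio = 2.103/1.041 = cos²(11.4°)/cos²(46.4°) ≈ 2.02.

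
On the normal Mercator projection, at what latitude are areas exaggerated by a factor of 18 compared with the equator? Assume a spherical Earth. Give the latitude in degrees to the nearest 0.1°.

76.4°

Mercator areal scale is sec²φ.
sec²φ = 18  ⇒  cos²φ = 0.05556  ⇒  cos φ = 0.2357.
φ = arccos(0.2357) ≈ 76.4°.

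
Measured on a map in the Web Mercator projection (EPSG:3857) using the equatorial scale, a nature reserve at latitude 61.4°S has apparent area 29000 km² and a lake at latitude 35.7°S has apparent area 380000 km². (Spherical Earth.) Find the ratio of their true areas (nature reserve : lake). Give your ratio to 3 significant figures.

0.0265

On Mercator the areal scale is sec²φ, so true area = apparent × cos²φ.
True area of nature reserve: 29000 × cos²(61.4°) = 29000 × 0.2291 = 6645 km².
True area of lake: 380000 × cos²(35.7°) = 380000 × 0.6595 = 250600 km².
Ratio = 6645 / 250600 ≈ 0.0265.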